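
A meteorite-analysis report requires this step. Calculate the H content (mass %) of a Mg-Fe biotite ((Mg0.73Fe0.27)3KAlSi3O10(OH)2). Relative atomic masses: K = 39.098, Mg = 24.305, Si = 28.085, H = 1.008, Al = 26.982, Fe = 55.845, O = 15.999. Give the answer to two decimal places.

0.46 mass %

M((Mg0.73Fe0.27)3KAlSi3O10(OH)2) = 442.801 g/mol.
H contributes 2 × 1.008 = 2.016 g per mole.
2.016/442.801 = 0.0046 → 0.46%.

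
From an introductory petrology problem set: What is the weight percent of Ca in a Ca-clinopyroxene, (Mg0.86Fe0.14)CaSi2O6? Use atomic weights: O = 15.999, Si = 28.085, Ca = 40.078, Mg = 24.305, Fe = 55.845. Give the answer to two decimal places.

Formula mass = 0.86*24.305 + 0.14*55.845 + 1*40.078 + 2*28.085 + 6*15.999 = 220.963 g/mol, of which 40.078 g is Ca.
So Ca makes up 40.078/220.963 = 0.1814 of the mass, i.e. 18.14%.

18.14 weight percent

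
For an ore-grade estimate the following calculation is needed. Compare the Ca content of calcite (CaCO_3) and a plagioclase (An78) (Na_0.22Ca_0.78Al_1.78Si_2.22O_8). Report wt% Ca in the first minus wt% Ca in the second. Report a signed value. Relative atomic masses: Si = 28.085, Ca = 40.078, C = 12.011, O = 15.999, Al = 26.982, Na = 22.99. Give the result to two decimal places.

28.66 percentage points

M(CaCO_3) = 100.086 g/mol, so wt% Ca = 40.078/100.086 × 100 = 40.04%.
M(Na_0.22Ca_0.78Al_1.78Si_2.22O_8) = 274.687 g/mol, so wt% Ca = 31.261/274.687 × 100 = 11.38%.
40.04 − 11.38 = 28.66 pp.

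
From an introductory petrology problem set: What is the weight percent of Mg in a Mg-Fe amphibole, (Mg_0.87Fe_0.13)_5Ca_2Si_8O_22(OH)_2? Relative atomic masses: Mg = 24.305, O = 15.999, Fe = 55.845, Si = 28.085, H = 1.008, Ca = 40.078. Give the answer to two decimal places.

Formula mass = 4.35*24.305 + 0.65*55.845 + 2*40.078 + 8*28.085 + 24*15.999 + 2*1.008 = 832.854 g/mol, of which 105.727 g is Mg.
So Mg makes up 105.727/832.854 = 0.1269 of the mass, i.e. 12.69%.

12.69 wt%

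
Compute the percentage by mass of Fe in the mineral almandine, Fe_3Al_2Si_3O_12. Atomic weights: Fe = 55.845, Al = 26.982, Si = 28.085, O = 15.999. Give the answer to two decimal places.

33.66 wt%

M(Fe_3Al_2Si_3O_12) = 497.742 g/mol.
Fe contributes 3 × 55.845 = 167.535 g per mole.
167.535/497.742 = 0.3366 → 33.66%.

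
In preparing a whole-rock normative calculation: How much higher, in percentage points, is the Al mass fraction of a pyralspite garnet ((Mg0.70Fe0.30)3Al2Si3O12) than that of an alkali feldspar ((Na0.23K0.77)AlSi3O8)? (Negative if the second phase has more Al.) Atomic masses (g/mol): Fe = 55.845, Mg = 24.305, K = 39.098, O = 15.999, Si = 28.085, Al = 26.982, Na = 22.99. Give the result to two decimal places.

First mineral: 53.964 g Al in 431.508 g formula = 12.51 wt% Al.
Second mineral: 26.982 g Al in 274.622 g formula = 9.83 wt% Al.
12.51% − 9.83% gives a difference of 2.68 percentage points.

2.68 percentage points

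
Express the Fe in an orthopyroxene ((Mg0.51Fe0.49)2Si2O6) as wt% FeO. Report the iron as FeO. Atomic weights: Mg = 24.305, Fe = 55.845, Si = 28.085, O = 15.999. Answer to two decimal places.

30.39 wt%

Formula mass = 231.683 g/mol.
0.98 Fe → 0.9800 mol FeO per formula unit; M(FeO) = 71.844, so FeO mass = 70.407 g.
70.407/231.683 × 100 = 30.39 wt%.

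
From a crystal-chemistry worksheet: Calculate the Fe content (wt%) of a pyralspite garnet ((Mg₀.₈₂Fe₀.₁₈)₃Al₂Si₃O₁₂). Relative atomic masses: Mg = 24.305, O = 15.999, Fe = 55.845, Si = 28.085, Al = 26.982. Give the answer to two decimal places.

M((Mg₀.₈₂Fe₀.₁₈)₃Al₂Si₃O₁₂) = 420.154 g/mol.
Fe contributes 0.54 × 55.845 = 30.156 g per mole.
30.156/420.154 = 0.0718 → 7.18%.

7.18 wt%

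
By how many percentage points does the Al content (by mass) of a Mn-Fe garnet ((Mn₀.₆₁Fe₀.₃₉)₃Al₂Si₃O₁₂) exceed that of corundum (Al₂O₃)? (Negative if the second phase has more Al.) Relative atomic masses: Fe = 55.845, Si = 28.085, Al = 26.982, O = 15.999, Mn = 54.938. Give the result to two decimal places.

-42.05 percentage points

First mineral: 53.964 g Al in 496.082 g formula = 10.88 wt% Al.
Second mineral: 53.964 g Al in 101.961 g formula = 52.93 wt% Al.
10.88% − 52.93% gives a difference of -42.05 percentage points.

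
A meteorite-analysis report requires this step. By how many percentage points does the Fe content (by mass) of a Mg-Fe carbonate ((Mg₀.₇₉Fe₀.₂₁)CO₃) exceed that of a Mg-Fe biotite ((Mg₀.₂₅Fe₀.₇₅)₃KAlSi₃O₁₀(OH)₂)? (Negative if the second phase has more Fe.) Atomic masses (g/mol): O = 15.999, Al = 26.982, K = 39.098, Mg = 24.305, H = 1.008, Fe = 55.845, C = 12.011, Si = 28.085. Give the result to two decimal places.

Fe in (Mg₀.₇₉Fe₀.₂₁)CO₃: molar mass 90.936 g/mol; 0.21×55.845 = 11.727 g → 12.90 wt%.
Fe in (Mg₀.₂₅Fe₀.₇₅)₃KAlSi₃O₁₀(OH)₂: molar mass 488.219 g/mol; 2.25×55.845 = 125.651 g → 25.74 wt%.
Difference = 12.90 − 25.74 = -12.84 percentage points.

-12.84 percentage points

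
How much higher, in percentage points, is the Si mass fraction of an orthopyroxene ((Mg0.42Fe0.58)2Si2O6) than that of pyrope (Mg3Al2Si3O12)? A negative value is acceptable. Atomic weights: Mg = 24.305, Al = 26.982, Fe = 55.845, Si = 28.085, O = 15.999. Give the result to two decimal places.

M((Mg0.42Fe0.58)2Si2O6) = 237.360 g/mol, so wt% Si = 56.170/237.360 × 100 = 23.66%.
M(Mg3Al2Si3O12) = 403.122 g/mol, so wt% Si = 84.255/403.122 × 100 = 20.90%.
23.66 − 20.90 = 2.76 pp.

2.76 percentage points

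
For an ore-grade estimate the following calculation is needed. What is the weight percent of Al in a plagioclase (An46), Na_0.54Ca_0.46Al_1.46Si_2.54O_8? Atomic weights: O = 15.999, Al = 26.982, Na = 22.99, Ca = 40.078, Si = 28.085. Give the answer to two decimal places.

14.61 weight percent

Formula mass = 0.54*22.99 + 0.46*40.078 + 1.46*26.982 + 2.54*28.085 + 8*15.999 = 269.572 g/mol, of which 39.394 g is Al.
So Al makes up 39.394/269.572 = 0.1461 of the mass, i.e. 14.61%.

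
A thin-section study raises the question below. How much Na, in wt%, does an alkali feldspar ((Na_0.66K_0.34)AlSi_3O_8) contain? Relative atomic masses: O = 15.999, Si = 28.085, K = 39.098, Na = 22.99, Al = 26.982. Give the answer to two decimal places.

Formula mass = 0.66·22.99 + 0.34·39.098 + 1·26.982 + 3·28.085 + 8·15.999 = 267.696 g/mol, of which 15.173 g is Na.
So Na makes up 15.173/267.696 = 0.0567 of the mass, i.e. 5.67%.

5.67 wt%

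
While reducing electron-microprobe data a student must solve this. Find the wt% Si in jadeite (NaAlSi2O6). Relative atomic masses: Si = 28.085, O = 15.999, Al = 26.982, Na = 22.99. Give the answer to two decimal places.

27.79 weight percent

M(NaAlSi2O6) = 202.136 g/mol.
Si contributes 2 × 28.085 = 56.170 g per mole.
56.170/202.136 = 0.2779 → 27.79%.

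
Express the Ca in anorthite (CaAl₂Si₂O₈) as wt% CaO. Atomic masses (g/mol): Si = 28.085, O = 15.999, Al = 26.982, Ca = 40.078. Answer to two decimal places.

M(CaAl₂Si₂O₈) = 278.204 g/mol; M(CaO) = 56.077 g/mol.
Moles CaO per formula unit = 1 Ca ÷ 1 = 1.0000.
CaO fraction = (1.0000 × 56.077) / 278.204 = 56.077/278.204 = 0.2016.

20.16 wt%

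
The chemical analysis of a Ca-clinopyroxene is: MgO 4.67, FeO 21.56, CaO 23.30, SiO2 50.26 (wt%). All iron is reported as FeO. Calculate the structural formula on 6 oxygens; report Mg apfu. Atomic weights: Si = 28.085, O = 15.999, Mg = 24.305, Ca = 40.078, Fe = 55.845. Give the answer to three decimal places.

MgO (M=40.304): mol = 0.11587; Mg = 0.11587, O = 0.11587.
FeO (M=71.844): mol = 0.30009; Fe = 0.30009, O = 0.30009.
CaO (M=56.077): mol = 0.41550; Ca = 0.41550, O = 0.41550.
SiO2 (M=60.083): mol = 0.83651; Si = 0.83651, O = 1.67302.
ΣO = 2.50448; factor = 6/ΣO = 2.39571.
Mg apfu = 0.11587 × 2.39571 = 0.278.

0.278 Mg apfu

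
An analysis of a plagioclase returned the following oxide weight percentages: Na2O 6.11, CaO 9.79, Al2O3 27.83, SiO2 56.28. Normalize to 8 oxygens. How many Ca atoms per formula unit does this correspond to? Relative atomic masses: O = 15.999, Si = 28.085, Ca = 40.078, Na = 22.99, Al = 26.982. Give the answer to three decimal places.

Na2O (M=61.979): mol = 0.09858; Na = 0.19716, O = 0.09858.
CaO (M=56.077): mol = 0.17458; Ca = 0.17458, O = 0.17458.
Al2O3 (M=101.961): mol = 0.27295; Al = 0.54590, O = 0.81885.
SiO2 (M=60.083): mol = 0.93670; Si = 0.93670, O = 1.87340.
ΣO = 2.96541; factor = 8/ΣO = 2.69777.
Ca apfu = 0.17458 × 2.69777 = 0.471.

0.471 Ca apfu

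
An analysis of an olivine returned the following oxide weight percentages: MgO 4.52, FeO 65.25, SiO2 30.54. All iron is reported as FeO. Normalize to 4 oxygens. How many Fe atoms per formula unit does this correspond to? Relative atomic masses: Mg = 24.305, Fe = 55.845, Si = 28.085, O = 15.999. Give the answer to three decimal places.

4.52 wt% MgO ÷ 40.304 g/mol = 0.11215 mol, giving 0.11215 Mg and 0.11215 O.
65.25 wt% FeO ÷ 71.844 g/mol = 0.90822 mol, giving 0.90822 Fe and 0.90822 O.
30.54 wt% SiO2 ÷ 60.083 g/mol = 0.50830 mol, giving 0.50830 Si and 1.01660 O.
Oxygen sums to 2.03697; scaling by 4/2.03697 = 1.96370 puts the formula on 4 O.
Fe: 0.90822 × 1.96370 = 1.783 atoms per formula unit.

1.783 Fe apfu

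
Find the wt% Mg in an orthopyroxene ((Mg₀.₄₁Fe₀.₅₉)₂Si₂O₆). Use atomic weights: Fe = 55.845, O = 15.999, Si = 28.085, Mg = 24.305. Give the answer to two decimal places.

M((Mg₀.₄₁Fe₀.₅₉)₂Si₂O₆) = 237.991 g/mol.
Mg contributes 0.82 × 24.305 = 19.930 g per mole.
19.930/237.991 = 0.0837 → 8.37%.

8.37 wt%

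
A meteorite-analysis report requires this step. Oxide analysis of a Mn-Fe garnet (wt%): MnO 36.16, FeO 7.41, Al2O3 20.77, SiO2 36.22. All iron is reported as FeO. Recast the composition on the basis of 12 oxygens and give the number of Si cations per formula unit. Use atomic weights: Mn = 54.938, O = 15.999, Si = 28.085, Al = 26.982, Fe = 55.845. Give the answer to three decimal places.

2.977 Si apfu

36.16 wt% MnO ÷ 70.937 g/mol = 0.50975 mol, giving 0.50975 Mn and 0.50975 O.
7.41 wt% FeO ÷ 71.844 g/mol = 0.10314 mol, giving 0.10314 Fe and 0.10314 O.
20.77 wt% Al2O3 ÷ 101.961 g/mol = 0.20371 mol, giving 0.40742 Al and 0.61113 O.
36.22 wt% SiO2 ÷ 60.083 g/mol = 0.60283 mol, giving 0.60283 Si and 1.20566 O.
Oxygen sums to 2.42968; scaling by 12/2.42968 = 4.93892 puts the formula on 12 O.
Si: 0.60283 × 4.93892 = 2.977 atoms per formula unit.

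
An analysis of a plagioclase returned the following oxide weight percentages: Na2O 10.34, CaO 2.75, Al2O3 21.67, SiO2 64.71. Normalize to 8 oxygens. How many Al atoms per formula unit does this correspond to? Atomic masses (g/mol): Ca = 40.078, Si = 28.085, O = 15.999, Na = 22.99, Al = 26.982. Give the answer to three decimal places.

10.34 wt% Na2O ÷ 61.979 g/mol = 0.16683 mol, giving 0.33366 Na and 0.16683 O.
2.75 wt% CaO ÷ 56.077 g/mol = 0.04904 mol, giving 0.04904 Ca and 0.04904 O.
21.67 wt% Al2O3 ÷ 101.961 g/mol = 0.21253 mol, giving 0.42506 Al and 0.63759 O.
64.71 wt% SiO2 ÷ 60.083 g/mol = 1.07701 mol, giving 1.07701 Si and 2.15402 O.
Oxygen sums to 3.00748; scaling by 8/3.00748 = 2.66003 puts the formula on 8 O.
Al: 0.42506 × 2.66003 = 1.131 atoms per formula unit.

1.131 Al apfu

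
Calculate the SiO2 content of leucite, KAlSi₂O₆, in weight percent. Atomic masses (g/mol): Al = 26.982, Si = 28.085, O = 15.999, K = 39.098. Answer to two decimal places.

55.06 wt%

Molar mass of KAlSi₂O₆ = 1×39.098 + 1×26.982 + 2×28.085 + 6×15.999 = 218.244 g/mol.
Each formula unit contains 2 Si, equivalent to 2/1 = 2.0000 mol SiO2.
M(SiO2) = 1×28.085 + 2×15.999 = 60.083 g/mol.
Mass of SiO2 per formula unit = 2.0000 × 60.083 = 120.166 g.
SiO2 wt% = 120.166 / 218.244 × 100 = 55.06%.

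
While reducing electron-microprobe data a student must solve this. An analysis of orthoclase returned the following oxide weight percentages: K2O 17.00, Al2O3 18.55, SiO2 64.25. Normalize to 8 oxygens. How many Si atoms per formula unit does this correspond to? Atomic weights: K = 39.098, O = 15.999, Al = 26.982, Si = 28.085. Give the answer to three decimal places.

2.986 Si apfu

K2O (M=94.195): mol = 0.18048; K = 0.36096, O = 0.18048.
Al2O3 (M=101.961): mol = 0.18193; Al = 0.36386, O = 0.54579.
SiO2 (M=60.083): mol = 1.06935; Si = 1.06935, O = 2.13870.
ΣO = 2.86497; factor = 8/ΣO = 2.79235.
Si apfu = 1.06935 × 2.79235 = 2.986.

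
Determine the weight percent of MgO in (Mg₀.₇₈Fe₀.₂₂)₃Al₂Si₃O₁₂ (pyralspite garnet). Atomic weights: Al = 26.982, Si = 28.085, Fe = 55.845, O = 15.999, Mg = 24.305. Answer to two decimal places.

Formula mass = 423.938 g/mol.
2.34 Mg → 2.3400 mol MgO per formula unit; M(MgO) = 40.304, so MgO mass = 94.311 g.
94.311/423.938 × 100 = 22.25 wt%.

22.25 wt%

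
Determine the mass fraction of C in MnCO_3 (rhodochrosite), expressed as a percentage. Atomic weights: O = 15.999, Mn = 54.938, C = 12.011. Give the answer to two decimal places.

10.45 weight percent

Molar mass of MnCO_3: 1·54.938 + 1·12.011 + 3·15.999 = 114.946 g/mol.
Mass of C per formula unit: 1 × 12.011 = 12.011 g.
Weight fraction C = 12.011 / 114.946 = 0.1045.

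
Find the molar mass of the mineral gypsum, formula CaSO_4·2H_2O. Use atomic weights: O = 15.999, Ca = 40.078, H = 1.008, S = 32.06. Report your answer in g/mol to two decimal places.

172.16 g/mol

Ca: 1 × 40.078 = 40.0780
S: 1 × 32.06 = 32.0600
O: 6 × 15.999 = 95.9940
H: 4 × 1.008 = 4.0320
Summing the contributions gives the formula mass.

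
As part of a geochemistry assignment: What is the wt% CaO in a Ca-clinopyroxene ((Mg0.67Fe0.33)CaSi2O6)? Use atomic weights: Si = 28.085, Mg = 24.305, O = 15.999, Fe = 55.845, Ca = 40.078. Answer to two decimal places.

24.71 wt%

Formula mass = 226.955 g/mol.
1 Ca → 1.0000 mol CaO per formula unit; M(CaO) = 56.077, so CaO mass = 56.077 g.
56.077/226.955 × 100 = 24.71 wt%.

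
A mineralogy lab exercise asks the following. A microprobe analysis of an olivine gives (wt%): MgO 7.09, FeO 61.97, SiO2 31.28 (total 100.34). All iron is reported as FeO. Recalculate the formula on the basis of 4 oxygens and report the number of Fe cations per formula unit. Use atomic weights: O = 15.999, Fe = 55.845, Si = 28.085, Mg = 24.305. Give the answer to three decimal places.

1.659 Fe apfu

MgO: 7.09/40.304 = 0.17591 mol → 0.17591 mol Mg, 0.17591 mol O.
FeO: 61.97/71.844 = 0.86256 mol → 0.86256 mol Fe, 0.86256 mol O.
SiO2: 31.28/60.083 = 0.52061 mol → 0.52061 mol Si, 1.04122 mol O.
Total oxygen = 2.07969 mol. Normalization factor = 4/2.07969 = 1.92336.
Fe per 4 O = 0.86256 × 1.92336 = 1.659.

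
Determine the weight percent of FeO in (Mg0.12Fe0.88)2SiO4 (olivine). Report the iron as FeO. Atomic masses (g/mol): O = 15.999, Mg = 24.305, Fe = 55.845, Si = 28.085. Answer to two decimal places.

Molar mass of (Mg0.12Fe0.88)2SiO4 = 0.24·24.305 + 1.76·55.845 + 1·28.085 + 4·15.999 = 196.201 g/mol.
Each formula unit contains 1.76 Fe, equivalent to 1.76/1 = 1.7600 mol FeO.
M(FeO) = 1×55.845 + 1×15.999 = 71.844 g/mol.
Mass of FeO per formula unit = 1.7600 × 71.844 = 126.445 g.
FeO wt% = 126.445 / 196.201 × 100 = 64.45%.

64.45 wt%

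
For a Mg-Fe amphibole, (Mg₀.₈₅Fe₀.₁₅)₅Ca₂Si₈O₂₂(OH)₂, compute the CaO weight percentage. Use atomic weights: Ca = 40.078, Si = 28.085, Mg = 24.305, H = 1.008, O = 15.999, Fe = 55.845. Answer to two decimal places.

13.42 wt%

Molar mass of (Mg₀.₈₅Fe₀.₁₅)₅Ca₂Si₈O₂₂(OH)₂ = 4.25*24.305 + 0.75*55.845 + 2*40.078 + 8*28.085 + 24*15.999 + 2*1.008 = 836.008 g/mol.
Each formula unit contains 2 Ca, equivalent to 2/1 = 2.0000 mol CaO.
M(CaO) = 1×40.078 + 1×15.999 = 56.077 g/mol.
Mass of CaO per formula unit = 2.0000 × 56.077 = 112.154 g.
CaO wt% = 112.154 / 836.008 × 100 = 13.42%.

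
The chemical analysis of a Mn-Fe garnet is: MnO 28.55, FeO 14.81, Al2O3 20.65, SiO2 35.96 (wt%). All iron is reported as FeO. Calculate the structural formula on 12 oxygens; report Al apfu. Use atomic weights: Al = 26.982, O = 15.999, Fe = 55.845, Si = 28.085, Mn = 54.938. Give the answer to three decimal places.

2.014 Al apfu

MnO (M=70.937): mol = 0.40247; Mn = 0.40247, O = 0.40247.
FeO (M=71.844): mol = 0.20614; Fe = 0.20614, O = 0.20614.
Al2O3 (M=101.961): mol = 0.20253; Al = 0.40506, O = 0.60759.
SiO2 (M=60.083): mol = 0.59851; Si = 0.59851, O = 1.19702.
ΣO = 2.41322; factor = 12/ΣO = 4.97261.
Al apfu = 0.40506 × 4.97261 = 2.014.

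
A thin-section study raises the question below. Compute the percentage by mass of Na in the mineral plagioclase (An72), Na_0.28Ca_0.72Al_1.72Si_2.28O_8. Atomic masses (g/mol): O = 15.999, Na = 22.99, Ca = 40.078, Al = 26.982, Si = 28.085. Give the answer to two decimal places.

2.35 weight percent

Formula mass = 0.28*22.99 + 0.72*40.078 + 1.72*26.982 + 2.28*28.085 + 8*15.999 = 273.728 g/mol, of which 6.437 g is Na.
So Na makes up 6.437/273.728 = 0.0235 of the mass, i.e. 2.35%.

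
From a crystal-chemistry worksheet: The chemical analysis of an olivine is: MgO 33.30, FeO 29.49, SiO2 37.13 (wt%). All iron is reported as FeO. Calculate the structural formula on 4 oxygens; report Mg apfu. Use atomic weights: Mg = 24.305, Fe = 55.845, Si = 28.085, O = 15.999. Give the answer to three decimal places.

33.30 wt% MgO ÷ 40.304 g/mol = 0.82622 mol, giving 0.82622 Mg and 0.82622 O.
29.49 wt% FeO ÷ 71.844 g/mol = 0.41047 mol, giving 0.41047 Fe and 0.41047 O.
37.13 wt% SiO2 ÷ 60.083 g/mol = 0.61798 mol, giving 0.61798 Si and 1.23596 O.
Oxygen sums to 2.47265; scaling by 4/2.47265 = 1.61770 puts the formula on 4 O.
Mg: 0.82622 × 1.61770 = 1.337 atoms per formula unit.

1.337 Mg apfu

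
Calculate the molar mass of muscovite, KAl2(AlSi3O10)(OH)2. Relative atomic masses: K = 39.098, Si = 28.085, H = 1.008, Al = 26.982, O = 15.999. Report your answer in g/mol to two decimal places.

398.30 g/mol

M = 1(39.098) + 3(26.982) + 3(28.085) + 12(15.999) + 2(1.008)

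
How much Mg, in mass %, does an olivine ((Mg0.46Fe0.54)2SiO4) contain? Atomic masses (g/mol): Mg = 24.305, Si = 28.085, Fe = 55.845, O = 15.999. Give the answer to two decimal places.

M((Mg0.46Fe0.54)2SiO4) = 174.754 g/mol.
Mg contributes 0.92 × 24.305 = 22.361 g per mole.
22.361/174.754 = 0.1280 → 12.80%.

12.80 mass %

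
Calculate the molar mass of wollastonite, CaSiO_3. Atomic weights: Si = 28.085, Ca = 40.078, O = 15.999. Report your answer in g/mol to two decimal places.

M = 1*40.078 + 1*28.085 + 3*15.999

116.16 g/mol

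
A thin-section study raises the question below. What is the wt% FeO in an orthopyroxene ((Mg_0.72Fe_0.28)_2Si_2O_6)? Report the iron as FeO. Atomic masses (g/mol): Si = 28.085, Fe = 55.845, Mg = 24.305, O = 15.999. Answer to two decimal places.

18.42 wt%

Formula mass = 218.436 g/mol.
0.56 Fe → 0.5600 mol FeO per formula unit; M(FeO) = 71.844, so FeO mass = 40.233 g.
40.233/218.436 × 100 = 18.42 wt%.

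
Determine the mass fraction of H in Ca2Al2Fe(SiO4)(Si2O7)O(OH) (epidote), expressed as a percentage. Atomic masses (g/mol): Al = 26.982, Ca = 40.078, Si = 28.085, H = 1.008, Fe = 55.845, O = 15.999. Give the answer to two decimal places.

0.21 weight percent

Formula mass = 2×40.078 + 2×26.982 + 1×55.845 + 3×28.085 + 13×15.999 + 1×1.008 = 483.215 g/mol, of which 1.008 g is H.
So H makes up 1.008/483.215 = 0.0021 of the mass, i.e. 0.21%.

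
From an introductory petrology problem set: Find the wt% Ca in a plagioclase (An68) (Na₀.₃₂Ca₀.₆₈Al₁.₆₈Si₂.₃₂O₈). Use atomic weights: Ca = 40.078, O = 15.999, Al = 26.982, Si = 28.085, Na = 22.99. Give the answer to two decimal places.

9.98 wt%

M(Na₀.₃₂Ca₀.₆₈Al₁.₆₈Si₂.₃₂O₈) = 273.089 g/mol.
Ca contributes 0.68 × 40.078 = 27.253 g per mole.
27.253/273.089 = 0.0998 → 9.98%.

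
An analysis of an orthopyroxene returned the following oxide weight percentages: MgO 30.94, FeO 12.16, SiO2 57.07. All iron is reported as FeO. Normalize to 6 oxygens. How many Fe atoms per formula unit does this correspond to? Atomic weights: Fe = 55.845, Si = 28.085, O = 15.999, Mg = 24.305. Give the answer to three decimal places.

0.358 Fe apfu

MgO: 30.94/40.304 = 0.76767 mol → 0.76767 mol Mg, 0.76767 mol O.
FeO: 12.16/71.844 = 0.16926 mol → 0.16926 mol Fe, 0.16926 mol O.
SiO2: 57.07/60.083 = 0.94985 mol → 0.94985 mol Si, 1.89970 mol O.
Total oxygen = 2.83663 mol. Normalization factor = 6/2.83663 = 2.11519.
Fe per 6 O = 0.16926 × 2.11519 = 0.358.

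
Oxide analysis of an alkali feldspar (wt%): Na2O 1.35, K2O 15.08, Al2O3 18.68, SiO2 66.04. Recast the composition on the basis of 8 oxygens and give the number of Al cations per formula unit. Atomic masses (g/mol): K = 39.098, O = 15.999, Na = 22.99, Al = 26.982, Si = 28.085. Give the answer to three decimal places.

1.001 Al apfu

Na2O: 1.35/61.979 = 0.02178 mol → 0.04356 mol Na, 0.02178 mol O.
K2O: 15.08/94.195 = 0.16009 mol → 0.32018 mol K, 0.16009 mol O.
Al2O3: 18.68/101.961 = 0.18321 mol → 0.36642 mol Al, 0.54963 mol O.
SiO2: 66.04/60.083 = 1.09915 mol → 1.09915 mol Si, 2.19830 mol O.
Total oxygen = 2.92980 mol. Normalization factor = 8/2.92980 = 2.73056.
Al per 8 O = 0.36642 × 2.73056 = 1.001.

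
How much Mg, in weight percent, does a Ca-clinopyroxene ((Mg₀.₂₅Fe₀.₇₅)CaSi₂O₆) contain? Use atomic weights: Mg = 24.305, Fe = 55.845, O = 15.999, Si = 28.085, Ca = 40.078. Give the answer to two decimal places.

M((Mg₀.₂₅Fe₀.₇₅)CaSi₂O₆) = 240.202 g/mol.
Mg contributes 0.25 × 24.305 = 6.076 g per mole.
6.076/240.202 = 0.0253 → 2.53%.

2.53 weight percent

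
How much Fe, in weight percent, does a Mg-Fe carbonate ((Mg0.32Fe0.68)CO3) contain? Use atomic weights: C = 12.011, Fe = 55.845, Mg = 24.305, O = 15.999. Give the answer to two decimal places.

35.91 weight percent

Molar mass of (Mg0.32Fe0.68)CO3: 0.32·24.305 + 0.68·55.845 + 1·12.011 + 3·15.999 = 105.760 g/mol.
Mass of Fe per formula unit: 0.68 × 55.845 = 37.975 g.
Weight fraction Fe = 37.975 / 105.760 = 0.3591.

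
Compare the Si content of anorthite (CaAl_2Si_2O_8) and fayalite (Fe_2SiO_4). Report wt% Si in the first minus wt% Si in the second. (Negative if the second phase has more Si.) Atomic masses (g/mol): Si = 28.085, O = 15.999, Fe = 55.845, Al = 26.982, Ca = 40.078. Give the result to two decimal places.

M(CaAl_2Si_2O_8) = 278.204 g/mol, so wt% Si = 56.170/278.204 × 100 = 20.19%.
M(Fe_2SiO_4) = 203.771 g/mol, so wt% Si = 28.085/203.771 × 100 = 13.78%.
20.19 − 13.78 = 6.41 pp.

6.41 percentage points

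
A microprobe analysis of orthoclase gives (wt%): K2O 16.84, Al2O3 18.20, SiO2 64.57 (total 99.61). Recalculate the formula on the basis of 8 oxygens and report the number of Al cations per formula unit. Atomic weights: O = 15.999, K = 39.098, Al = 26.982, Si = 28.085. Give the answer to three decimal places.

16.84 wt% K2O ÷ 94.195 g/mol = 0.17878 mol, giving 0.35756 K and 0.17878 O.
18.20 wt% Al2O3 ÷ 101.961 g/mol = 0.17850 mol, giving 0.35700 Al and 0.53550 O.
64.57 wt% SiO2 ÷ 60.083 g/mol = 1.07468 mol, giving 1.07468 Si and 2.14936 O.
Oxygen sums to 2.86364; scaling by 8/2.86364 = 2.79365 puts the formula on 8 O.
Al: 0.35700 × 2.79365 = 0.997 atoms per formula unit.

0.997 Al apfu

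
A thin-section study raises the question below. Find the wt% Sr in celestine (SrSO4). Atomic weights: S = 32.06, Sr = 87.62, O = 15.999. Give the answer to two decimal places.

47.70 weight percent

Formula mass = 1×87.62 + 1×32.06 + 4×15.999 = 183.676 g/mol, of which 87.620 g is Sr.
So Sr makes up 87.620/183.676 = 0.4770 of the mass, i.e. 47.70%.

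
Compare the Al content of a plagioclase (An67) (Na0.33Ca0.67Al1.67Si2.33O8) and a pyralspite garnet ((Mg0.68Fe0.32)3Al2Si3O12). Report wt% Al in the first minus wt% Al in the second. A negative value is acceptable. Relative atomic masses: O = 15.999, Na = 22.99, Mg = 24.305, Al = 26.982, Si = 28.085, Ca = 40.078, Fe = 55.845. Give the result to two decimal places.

4.06 percentage points

Al in Na0.33Ca0.67Al1.67Si2.33O8: molar mass 272.929 g/mol; 1.67×26.982 = 45.060 g → 16.51 wt%.
Al in (Mg0.68Fe0.32)3Al2Si3O12: molar mass 433.400 g/mol; 2×26.982 = 53.964 g → 12.45 wt%.
Difference = 16.51 − 12.45 = 4.06 percentage points.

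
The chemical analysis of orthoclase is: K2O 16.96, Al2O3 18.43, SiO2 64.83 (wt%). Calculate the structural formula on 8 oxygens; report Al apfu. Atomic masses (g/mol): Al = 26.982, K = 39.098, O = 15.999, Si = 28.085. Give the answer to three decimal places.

K2O: 16.96/94.195 = 0.18005 mol → 0.36010 mol K, 0.18005 mol O.
Al2O3: 18.43/101.961 = 0.18076 mol → 0.36152 mol Al, 0.54228 mol O.
SiO2: 64.83/60.083 = 1.07901 mol → 1.07901 mol Si, 2.15802 mol O.
Total oxygen = 2.88035 mol. Normalization factor = 8/2.88035 = 2.77744.
Al per 8 O = 0.36152 × 2.77744 = 1.004.

1.004 Al apfu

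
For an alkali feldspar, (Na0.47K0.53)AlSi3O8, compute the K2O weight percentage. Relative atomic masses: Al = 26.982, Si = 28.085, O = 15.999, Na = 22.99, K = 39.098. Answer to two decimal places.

9.22 wt%

M((Na0.47K0.53)AlSi3O8) = 270.756 g/mol; M(K2O) = 94.195 g/mol.
Moles K2O per formula unit = 0.53 K ÷ 2 = 0.2650.
K2O fraction = (0.2650 × 94.195) / 270.756 = 24.962/270.756 = 0.0922.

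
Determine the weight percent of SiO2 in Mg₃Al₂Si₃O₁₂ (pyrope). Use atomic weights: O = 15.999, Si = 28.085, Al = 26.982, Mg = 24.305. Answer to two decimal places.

44.71 wt%

Formula mass = 403.122 g/mol.
3 Si → 3.0000 mol SiO2 per formula unit; M(SiO2) = 60.083, so SiO2 mass = 180.249 g.
180.249/403.122 × 100 = 44.71 wt%.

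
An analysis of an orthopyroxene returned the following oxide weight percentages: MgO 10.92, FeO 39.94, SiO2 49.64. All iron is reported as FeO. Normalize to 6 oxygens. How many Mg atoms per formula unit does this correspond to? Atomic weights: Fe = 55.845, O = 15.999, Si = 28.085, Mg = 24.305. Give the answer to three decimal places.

MgO (M=40.304): mol = 0.27094; Mg = 0.27094, O = 0.27094.
FeO (M=71.844): mol = 0.55593; Fe = 0.55593, O = 0.55593.
SiO2 (M=60.083): mol = 0.82619; Si = 0.82619, O = 1.65238.
ΣO = 2.47925; factor = 6/ΣO = 2.42009.
Mg apfu = 0.27094 × 2.42009 = 0.656.

0.656 Mg apfu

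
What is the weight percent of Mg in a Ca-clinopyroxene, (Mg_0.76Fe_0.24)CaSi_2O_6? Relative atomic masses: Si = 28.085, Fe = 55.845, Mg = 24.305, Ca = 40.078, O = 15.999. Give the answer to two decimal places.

Molar mass of (Mg_0.76Fe_0.24)CaSi_2O_6: 0.76×24.305 + 0.24×55.845 + 1×40.078 + 2×28.085 + 6×15.999 = 224.117 g/mol.
Mass of Mg per formula unit: 0.76 × 24.305 = 18.472 g.
Weight fraction Mg = 18.472 / 224.117 = 0.0824.

8.24 mass %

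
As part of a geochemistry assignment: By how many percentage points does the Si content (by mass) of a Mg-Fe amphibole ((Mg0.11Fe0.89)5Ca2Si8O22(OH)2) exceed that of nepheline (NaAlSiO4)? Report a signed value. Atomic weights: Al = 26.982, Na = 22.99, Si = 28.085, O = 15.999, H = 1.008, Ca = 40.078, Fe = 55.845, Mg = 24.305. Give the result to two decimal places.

M((Mg0.11Fe0.89)5Ca2Si8O22(OH)2) = 952.706 g/mol, so wt% Si = 224.680/952.706 × 100 = 23.58%.
M(NaAlSiO4) = 142.053 g/mol, so wt% Si = 28.085/142.053 × 100 = 19.77%.
23.58 − 19.77 = 3.81 pp.

3.81 percentage points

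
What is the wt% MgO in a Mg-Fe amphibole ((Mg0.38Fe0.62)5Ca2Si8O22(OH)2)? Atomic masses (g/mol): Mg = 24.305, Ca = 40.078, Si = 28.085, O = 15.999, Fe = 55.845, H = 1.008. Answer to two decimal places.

M((Mg0.38Fe0.62)5Ca2Si8O22(OH)2) = 910.127 g/mol; M(MgO) = 40.304 g/mol.
Moles MgO per formula unit = 1.90 Mg ÷ 1 = 1.9000.
MgO fraction = (1.9000 × 40.304) / 910.127 = 76.578/910.127 = 0.0841.

8.41 wt%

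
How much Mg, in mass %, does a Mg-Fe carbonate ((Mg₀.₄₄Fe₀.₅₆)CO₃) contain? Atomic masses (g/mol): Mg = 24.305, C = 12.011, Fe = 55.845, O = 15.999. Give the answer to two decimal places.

10.49 mass %

Molar mass of (Mg₀.₄₄Fe₀.₅₆)CO₃: 0.44×24.305 + 0.56×55.845 + 1×12.011 + 3×15.999 = 101.975 g/mol.
Mass of Mg per formula unit: 0.44 × 24.305 = 10.694 g.
Weight fraction Mg = 10.694 / 101.975 = 0.1049.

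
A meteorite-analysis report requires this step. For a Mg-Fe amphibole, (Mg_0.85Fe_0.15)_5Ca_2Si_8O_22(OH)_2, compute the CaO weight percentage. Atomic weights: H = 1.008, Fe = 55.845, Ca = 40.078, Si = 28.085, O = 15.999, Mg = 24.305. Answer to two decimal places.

Molar mass of (Mg_0.85Fe_0.15)_5Ca_2Si_8O_22(OH)_2 = 4.25·24.305 + 0.75·55.845 + 2·40.078 + 8·28.085 + 24·15.999 + 2·1.008 = 836.008 g/mol.
Each formula unit contains 2 Ca, equivalent to 2/1 = 2.0000 mol CaO.
M(CaO) = 1×40.078 + 1×15.999 = 56.077 g/mol.
Mass of CaO per formula unit = 2.0000 × 56.077 = 112.154 g.
CaO wt% = 112.154 / 836.008 × 100 = 13.42%.

13.42 wt%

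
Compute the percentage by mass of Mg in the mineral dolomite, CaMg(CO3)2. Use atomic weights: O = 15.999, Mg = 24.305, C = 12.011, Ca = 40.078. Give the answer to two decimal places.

Molar mass of CaMg(CO3)2: 1×40.078 + 1×24.305 + 2×12.011 + 6×15.999 = 184.399 g/mol.
Mass of Mg per formula unit: 1 × 24.305 = 24.305 g.
Weight fraction Mg = 24.305 / 184.399 = 0.1318.

13.18 mass %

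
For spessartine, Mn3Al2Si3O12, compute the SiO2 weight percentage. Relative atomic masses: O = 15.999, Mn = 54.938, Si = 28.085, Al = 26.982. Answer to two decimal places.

36.41 wt%

Molar mass of Mn3Al2Si3O12 = 3×54.938 + 2×26.982 + 3×28.085 + 12×15.999 = 495.021 g/mol.
Each formula unit contains 3 Si, equivalent to 3/1 = 3.0000 mol SiO2.
M(SiO2) = 1×28.085 + 2×15.999 = 60.083 g/mol.
Mass of SiO2 per formula unit = 3.0000 × 60.083 = 180.249 g.
SiO2 wt% = 180.249 / 495.021 × 100 = 36.41%.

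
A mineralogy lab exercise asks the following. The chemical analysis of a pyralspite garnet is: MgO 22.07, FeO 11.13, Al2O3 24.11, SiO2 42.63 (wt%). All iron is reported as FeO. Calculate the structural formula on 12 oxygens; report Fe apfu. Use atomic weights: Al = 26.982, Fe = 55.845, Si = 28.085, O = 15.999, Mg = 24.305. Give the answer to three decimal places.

22.07 wt% MgO ÷ 40.304 g/mol = 0.54759 mol, giving 0.54759 Mg and 0.54759 O.
11.13 wt% FeO ÷ 71.844 g/mol = 0.15492 mol, giving 0.15492 Fe and 0.15492 O.
24.11 wt% Al2O3 ÷ 101.961 g/mol = 0.23646 mol, giving 0.47292 Al and 0.70938 O.
42.63 wt% SiO2 ÷ 60.083 g/mol = 0.70952 mol, giving 0.70952 Si and 1.41904 O.
Oxygen sums to 2.83093; scaling by 12/2.83093 = 4.23889 puts the formula on 12 O.
Fe: 0.15492 × 4.23889 = 0.657 atoms per formula unit.

0.657 Fe apfu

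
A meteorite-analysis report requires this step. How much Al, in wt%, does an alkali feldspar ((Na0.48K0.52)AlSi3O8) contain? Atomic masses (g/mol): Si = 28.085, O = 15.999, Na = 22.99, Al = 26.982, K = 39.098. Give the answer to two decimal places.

M((Na0.48K0.52)AlSi3O8) = 270.595 g/mol.
Al contributes 1 × 26.982 = 26.982 g per mole.
26.982/270.595 = 0.0997 → 9.97%.

9.97 wt%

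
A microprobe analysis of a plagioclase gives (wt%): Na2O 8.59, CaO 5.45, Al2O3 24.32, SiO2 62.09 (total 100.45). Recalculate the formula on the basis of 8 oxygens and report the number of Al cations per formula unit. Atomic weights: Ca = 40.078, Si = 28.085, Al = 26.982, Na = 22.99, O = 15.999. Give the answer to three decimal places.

1.264 Al apfu

8.59 wt% Na2O ÷ 61.979 g/mol = 0.13860 mol, giving 0.27720 Na and 0.13860 O.
5.45 wt% CaO ÷ 56.077 g/mol = 0.09719 mol, giving 0.09719 Ca and 0.09719 O.
24.32 wt% Al2O3 ÷ 101.961 g/mol = 0.23852 mol, giving 0.47704 Al and 0.71556 O.
62.09 wt% SiO2 ÷ 60.083 g/mol = 1.03340 mol, giving 1.03340 Si and 2.06680 O.
Oxygen sums to 3.01815; scaling by 8/3.01815 = 2.65063 puts the formula on 8 O.
Al: 0.47704 × 2.65063 = 1.264 atoms per formula unit.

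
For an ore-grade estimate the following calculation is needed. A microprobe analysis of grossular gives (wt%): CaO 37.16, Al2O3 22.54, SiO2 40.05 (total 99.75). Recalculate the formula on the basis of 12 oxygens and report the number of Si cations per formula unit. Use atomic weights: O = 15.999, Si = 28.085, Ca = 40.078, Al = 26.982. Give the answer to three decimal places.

3.008 Si apfu

CaO (M=56.077): mol = 0.66266; Ca = 0.66266, O = 0.66266.
Al2O3 (M=101.961): mol = 0.22106; Al = 0.44212, O = 0.66318.
SiO2 (M=60.083): mol = 0.66658; Si = 0.66658, O = 1.33316.
ΣO = 2.65900; factor = 12/ΣO = 4.51297.
Si apfu = 0.66658 × 4.51297 = 3.008.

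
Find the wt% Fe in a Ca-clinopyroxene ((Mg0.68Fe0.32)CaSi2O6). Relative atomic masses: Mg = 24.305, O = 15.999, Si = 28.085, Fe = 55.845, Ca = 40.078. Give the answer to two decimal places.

M((Mg0.68Fe0.32)CaSi2O6) = 226.640 g/mol.
Fe contributes 0.32 × 55.845 = 17.870 g per mole.
17.870/226.640 = 0.0788 → 7.88%.

7.88 mass %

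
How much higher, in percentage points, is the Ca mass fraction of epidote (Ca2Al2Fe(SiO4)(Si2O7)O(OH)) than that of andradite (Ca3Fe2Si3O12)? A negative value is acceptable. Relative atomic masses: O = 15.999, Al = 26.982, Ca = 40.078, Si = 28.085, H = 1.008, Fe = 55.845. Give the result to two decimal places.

-7.07 percentage points

M(Ca2Al2Fe(SiO4)(Si2O7)O(OH)) = 483.215 g/mol, so wt% Ca = 80.156/483.215 × 100 = 16.59%.
M(Ca3Fe2Si3O12) = 508.167 g/mol, so wt% Ca = 120.234/508.167 × 100 = 23.66%.
16.59 − 23.66 = -7.07 pp.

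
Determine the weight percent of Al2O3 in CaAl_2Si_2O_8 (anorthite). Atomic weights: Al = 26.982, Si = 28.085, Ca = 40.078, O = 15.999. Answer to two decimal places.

M(CaAl_2Si_2O_8) = 278.204 g/mol; M(Al2O3) = 101.961 g/mol.
Moles Al2O3 per formula unit = 2 Al ÷ 2 = 1.0000.
Al2O3 fraction = (1.0000 × 101.961) / 278.204 = 101.961/278.204 = 0.3665.

36.65 wt%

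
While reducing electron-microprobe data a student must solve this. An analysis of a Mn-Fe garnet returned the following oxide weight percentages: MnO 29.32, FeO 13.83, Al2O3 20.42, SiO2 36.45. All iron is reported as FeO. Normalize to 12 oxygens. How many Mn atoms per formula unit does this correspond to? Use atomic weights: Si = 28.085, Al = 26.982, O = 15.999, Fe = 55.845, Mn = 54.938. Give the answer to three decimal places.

29.32 wt% MnO ÷ 70.937 g/mol = 0.41332 mol, giving 0.41332 Mn and 0.41332 O.
13.83 wt% FeO ÷ 71.844 g/mol = 0.19250 mol, giving 0.19250 Fe and 0.19250 O.
20.42 wt% Al2O3 ÷ 101.961 g/mol = 0.20027 mol, giving 0.40054 Al and 0.60081 O.
36.45 wt% SiO2 ÷ 60.083 g/mol = 0.60666 mol, giving 0.60666 Si and 1.21332 O.
Oxygen sums to 2.41995; scaling by 12/2.41995 = 4.95878 puts the formula on 12 O.
Mn: 0.41332 × 4.95878 = 2.050 atoms per formula unit.

2.050 Mn apfu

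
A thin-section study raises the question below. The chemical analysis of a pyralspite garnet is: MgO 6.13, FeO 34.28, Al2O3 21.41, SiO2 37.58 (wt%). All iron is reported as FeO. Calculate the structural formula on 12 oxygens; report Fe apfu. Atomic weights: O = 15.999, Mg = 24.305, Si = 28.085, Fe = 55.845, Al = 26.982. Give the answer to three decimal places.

MgO: 6.13/40.304 = 0.15209 mol → 0.15209 mol Mg, 0.15209 mol O.
FeO: 34.28/71.844 = 0.47714 mol → 0.47714 mol Fe, 0.47714 mol O.
Al2O3: 21.41/101.961 = 0.20998 mol → 0.41996 mol Al, 0.62994 mol O.
SiO2: 37.58/60.083 = 0.62547 mol → 0.62547 mol Si, 1.25094 mol O.
Total oxygen = 2.51011 mol. Normalization factor = 12/2.51011 = 4.78067.
Fe per 12 O = 0.47714 × 4.78067 = 2.281.

2.281 Fe apfu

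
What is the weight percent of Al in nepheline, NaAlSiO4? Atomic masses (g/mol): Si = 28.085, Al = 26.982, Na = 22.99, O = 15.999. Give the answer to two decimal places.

18.99 wt%

M(NaAlSiO4) = 142.053 g/mol.
Al contributes 1 × 26.982 = 26.982 g per mole.
26.982/142.053 = 0.1899 → 18.99%.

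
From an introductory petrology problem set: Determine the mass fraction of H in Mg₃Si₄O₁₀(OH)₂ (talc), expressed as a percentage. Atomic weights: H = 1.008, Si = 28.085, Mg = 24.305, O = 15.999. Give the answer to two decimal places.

Formula mass = 3*24.305 + 4*28.085 + 12*15.999 + 2*1.008 = 379.259 g/mol, of which 2.016 g is H.
So H makes up 2.016/379.259 = 0.0053 of the mass, i.e. 0.53%.

0.53 wt%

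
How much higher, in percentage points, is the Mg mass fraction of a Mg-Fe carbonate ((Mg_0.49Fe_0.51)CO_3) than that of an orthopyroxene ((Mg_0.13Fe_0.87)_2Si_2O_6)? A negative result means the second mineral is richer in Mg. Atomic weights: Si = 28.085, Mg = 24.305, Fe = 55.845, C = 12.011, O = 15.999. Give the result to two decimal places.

9.39 percentage points

M((Mg_0.49Fe_0.51)CO_3) = 100.398 g/mol, so wt% Mg = 11.909/100.398 × 100 = 11.86%.
M((Mg_0.13Fe_0.87)_2Si_2O_6) = 255.654 g/mol, so wt% Mg = 6.319/255.654 × 100 = 2.47%.
11.86 − 2.47 = 9.39 pp.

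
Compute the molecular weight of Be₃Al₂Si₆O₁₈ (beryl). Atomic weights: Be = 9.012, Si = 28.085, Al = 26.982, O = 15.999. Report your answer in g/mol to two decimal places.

M = 3*9.012 + 2*26.982 + 6*28.085 + 18*15.999

537.49 g/mol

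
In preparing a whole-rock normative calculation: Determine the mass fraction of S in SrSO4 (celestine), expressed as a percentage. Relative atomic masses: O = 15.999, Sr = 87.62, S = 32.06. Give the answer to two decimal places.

17.45 wt%

M(SrSO4) = 183.676 g/mol.
S contributes 1 × 32.06 = 32.060 g per mole.
32.060/183.676 = 0.1745 → 17.45%.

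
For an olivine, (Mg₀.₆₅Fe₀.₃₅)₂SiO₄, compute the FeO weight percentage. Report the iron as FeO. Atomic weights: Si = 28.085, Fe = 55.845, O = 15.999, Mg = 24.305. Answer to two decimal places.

30.90 wt%

Formula mass = 162.769 g/mol.
0.70 Fe → 0.7000 mol FeO per formula unit; M(FeO) = 71.844, so FeO mass = 50.291 g.
50.291/162.769 × 100 = 30.90 wt%.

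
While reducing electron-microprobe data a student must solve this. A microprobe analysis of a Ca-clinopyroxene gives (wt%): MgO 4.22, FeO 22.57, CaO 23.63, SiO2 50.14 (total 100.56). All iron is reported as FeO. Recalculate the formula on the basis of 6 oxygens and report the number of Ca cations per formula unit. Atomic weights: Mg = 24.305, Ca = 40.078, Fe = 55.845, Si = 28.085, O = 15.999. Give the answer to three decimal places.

1.008 Ca apfu

MgO (M=40.304): mol = 0.10470; Mg = 0.10470, O = 0.10470.
FeO (M=71.844): mol = 0.31415; Fe = 0.31415, O = 0.31415.
CaO (M=56.077): mol = 0.42138; Ca = 0.42138, O = 0.42138.
SiO2 (M=60.083): mol = 0.83451; Si = 0.83451, O = 1.66902.
ΣO = 2.50925; factor = 6/ΣO = 2.39115.
Ca apfu = 0.42138 × 2.39115 = 1.008.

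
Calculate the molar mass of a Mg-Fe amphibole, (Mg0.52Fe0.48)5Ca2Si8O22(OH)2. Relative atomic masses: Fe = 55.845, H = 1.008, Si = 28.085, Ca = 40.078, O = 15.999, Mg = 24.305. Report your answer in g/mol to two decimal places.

888.05 g/mol

Mg: 2.60 × 24.305 = 63.1930
Fe: 2.40 × 55.845 = 134.0280
Ca: 2 × 40.078 = 80.1560
Si: 8 × 28.085 = 224.6800
O: 24 × 15.999 = 383.9760
H: 2 × 1.008 = 2.0160
Summing the contributions gives the formula mass.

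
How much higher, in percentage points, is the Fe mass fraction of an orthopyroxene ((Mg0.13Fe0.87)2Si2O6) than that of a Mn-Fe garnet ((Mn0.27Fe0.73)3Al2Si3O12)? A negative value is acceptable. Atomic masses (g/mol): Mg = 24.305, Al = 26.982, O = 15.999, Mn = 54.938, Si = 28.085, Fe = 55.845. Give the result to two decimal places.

13.40 percentage points

M((Mg0.13Fe0.87)2Si2O6) = 255.654 g/mol, so wt% Fe = 97.170/255.654 × 100 = 38.01%.
M((Mn0.27Fe0.73)3Al2Si3O12) = 497.007 g/mol, so wt% Fe = 122.301/497.007 × 100 = 24.61%.
38.01 − 24.61 = 13.40 pp.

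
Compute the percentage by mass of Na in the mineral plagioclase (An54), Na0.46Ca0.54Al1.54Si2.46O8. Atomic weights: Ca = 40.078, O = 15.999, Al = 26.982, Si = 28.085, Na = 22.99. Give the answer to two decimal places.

3.90 mass %

Formula mass = 0.46*22.99 + 0.54*40.078 + 1.54*26.982 + 2.46*28.085 + 8*15.999 = 270.851 g/mol, of which 10.575 g is Na.
So Na makes up 10.575/270.851 = 0.0390 of the mass, i.e. 3.90%.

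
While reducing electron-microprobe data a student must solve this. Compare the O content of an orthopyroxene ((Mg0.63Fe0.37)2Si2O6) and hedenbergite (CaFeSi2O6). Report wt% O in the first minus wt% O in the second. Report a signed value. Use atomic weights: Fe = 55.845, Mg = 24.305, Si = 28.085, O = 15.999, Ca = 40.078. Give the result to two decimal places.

M((Mg0.63Fe0.37)2Si2O6) = 224.114 g/mol, so wt% O = 95.994/224.114 × 100 = 42.83%.
M(CaFeSi2O6) = 248.087 g/mol, so wt% O = 95.994/248.087 × 100 = 38.69%.
42.83 − 38.69 = 4.14 pp.

4.14 percentage points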